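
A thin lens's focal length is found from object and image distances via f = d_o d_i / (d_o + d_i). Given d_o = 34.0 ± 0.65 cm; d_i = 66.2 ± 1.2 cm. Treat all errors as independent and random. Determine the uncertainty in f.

0.316 cm

∂f/∂d_o = (d_i/(d_o+d_i))² = 0.436;  ∂f/∂d_i = (d_o/(d_o+d_i))² = 0.115
δf = √((∂f/∂d_o · δd_o)² + (∂f/∂d_i · δd_i)²) = √(0.0805 + 0.0191) = 0.316 cm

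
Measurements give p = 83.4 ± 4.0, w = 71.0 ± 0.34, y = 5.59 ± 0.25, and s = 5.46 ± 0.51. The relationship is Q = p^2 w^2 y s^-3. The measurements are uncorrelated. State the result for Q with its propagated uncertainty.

(1.20 ± 0.361) × 10^6

Relative error in a monomial: (δQ/Q)² = Σ (nᵢ · δxᵢ/xᵢ)².
  (2·δp/p)² = (2×0.0480)² = 0.00920;  (2·δw/w)² = (2×0.00479)² = 9.17e-05;  (1·δy/y)² = (1×0.0447)² = 0.00200;  (-3·δs/s)² = (-3×0.0934)² = 0.0785
δQ/Q = √(0.0898) = 0.300
Q = 1.2e+06, so δQ = 0.300 × 1.2e+06 = 3.61e+05.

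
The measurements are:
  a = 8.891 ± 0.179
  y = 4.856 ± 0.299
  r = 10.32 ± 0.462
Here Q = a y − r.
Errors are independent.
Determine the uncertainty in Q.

Let p = a·y = 43.17. δp/p = √((1·δa/a)² + (1·δy/y)²) = √(0.000405 + 0.00379) = 0.0648, so δp = 2.80.
Q = p − r: δQ = √(δp² + δr²) = √(7.82 + 0.213) = 2.83

2.83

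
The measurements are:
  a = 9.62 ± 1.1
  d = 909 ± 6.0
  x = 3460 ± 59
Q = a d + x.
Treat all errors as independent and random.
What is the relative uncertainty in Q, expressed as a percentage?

Let p = a·d = 8740. δp/p = √((1·δa/a)² + (1·δd/d)²) = √(0.0131 + 4.36e-05) = 0.115, so δp = 1000.
Q = p + x: δQ = √(δp² + δx²) = √(1e+06 + 3480) = 1000
Q = 12200, so δQ/Q = 1000/12200 = 0.0822.

8.22%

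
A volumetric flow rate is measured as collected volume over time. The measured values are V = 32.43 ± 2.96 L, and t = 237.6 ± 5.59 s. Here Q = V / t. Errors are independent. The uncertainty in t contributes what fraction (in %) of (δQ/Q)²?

(δQ/Q)² = (1·δV/V)² + (-1·δt/t)²
  V term: (1×0.0913)² = 0.00833
  t term: (-1×0.0235)² = 0.000554
Total = 0.00888. Share from t = 0.000554/0.00888 = 0.0623.

6.23%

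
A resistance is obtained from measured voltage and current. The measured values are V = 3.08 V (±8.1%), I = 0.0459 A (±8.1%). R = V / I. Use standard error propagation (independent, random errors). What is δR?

R is a product of powers, so relative uncertainties combine in quadrature:
  (1·δV/V)² = (1×0.0810)² = 0.00656;  (-1·δI/I)² = (-1×0.0810)² = 0.00656
δR/R = √(0.0131) = 0.115
R = 67.1 Ω, so δR = 0.115 × 67.1 = 7.69 Ω.

7.69 Ω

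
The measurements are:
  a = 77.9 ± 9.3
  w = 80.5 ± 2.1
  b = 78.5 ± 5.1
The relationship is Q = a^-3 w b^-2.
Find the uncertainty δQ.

For a monomial Q ∝ a^-3, w, b^-2, fractional errors add in quadrature:
  (-3·δa/a)² = (-3×0.119)² = 0.128;  (1·δw/w)² = (1×0.0261)² = 0.000681;  (-2·δb/b)² = (-2×0.0650)² = 0.0169
δQ/Q = √(0.146) = 0.382
Q = 2.76e-08, so δQ = 0.382 × 2.76e-08 = 1.06e-08.

1.06e-08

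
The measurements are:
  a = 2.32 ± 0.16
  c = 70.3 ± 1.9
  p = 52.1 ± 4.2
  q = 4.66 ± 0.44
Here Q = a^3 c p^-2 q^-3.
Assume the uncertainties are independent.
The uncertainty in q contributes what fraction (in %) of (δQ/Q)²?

53.6%

(δQ/Q)² = (3·δa/a)² + (1·δc/c)² + (-2·δp/p)² + (-3·δq/q)²
  a term: (3×0.0690)² = 0.0428
  c term: (1×0.0270)² = 0.000730
  p term: (-2×0.0806)² = 0.0260
  q term: (-3×0.0944)² = 0.0802
Total = 0.150. Share from q = 0.0802/0.150 = 0.536.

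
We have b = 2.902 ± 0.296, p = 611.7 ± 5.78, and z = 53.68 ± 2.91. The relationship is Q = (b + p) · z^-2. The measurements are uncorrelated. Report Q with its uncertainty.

Let u = b + p = 614.6. δu = √(δb² + δp²) = √(0.0876 + 33.4) = 5.79, so δu/u = 0.00942.
Q is then a monomial in u, z:
δQ/Q = √((δu/u)² + (-2·δz/z)²) = √(8.87e-05 + 0.0118) = 0.109
Q = 0.2133, so δQ = 0.109 × 0.2133 = 0.0232.

0.2133 ± 0.0232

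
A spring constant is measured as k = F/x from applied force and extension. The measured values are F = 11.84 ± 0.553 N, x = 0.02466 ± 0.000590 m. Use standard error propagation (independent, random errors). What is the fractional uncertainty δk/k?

Since k is a product/quotient, work with relative uncertainties:
  (1·δF/F)² = (1×0.0467)² = 0.00218;  (-1·δx/x)² = (-1×0.0239)² = 0.000572
δk/k = √(0.00275) = 0.0525

0.0525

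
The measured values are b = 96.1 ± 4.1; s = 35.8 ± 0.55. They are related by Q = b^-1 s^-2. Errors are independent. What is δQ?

Since Q is a product/quotient, work with relative uncertainties:
  (-1·δb/b)² = (-1×0.0427)² = 0.00182;  (-2·δs/s)² = (-2×0.0154)² = 0.000944
δQ/Q = √(0.00276) = 0.0526
Q = 8.12e-06, so δQ = 0.0526 × 8.12e-06 = 4.27e-07.

4.27e-07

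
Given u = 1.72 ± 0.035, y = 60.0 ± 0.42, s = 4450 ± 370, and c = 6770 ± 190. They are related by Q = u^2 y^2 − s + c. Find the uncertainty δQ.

619

Let p = u^2·y^2 = 10700. δp/p = √((2·δu/u)² + (2·δy/y)²) = √(0.00166 + 0.000196) = 0.0430, so δp = 458.
Q = p − s + c: δQ = √(δp² + δs² + δc²) = √(2.1e+05 + 1.37e+05 + 36100) = 619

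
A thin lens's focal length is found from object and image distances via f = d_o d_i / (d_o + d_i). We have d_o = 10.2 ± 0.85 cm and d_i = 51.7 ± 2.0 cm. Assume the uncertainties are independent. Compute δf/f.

0.0699

∂f/∂d_o = (d_i/(d_o+d_i))² = 0.698;  ∂f/∂d_i = (d_o/(d_o+d_i))² = 0.0272
δf = √((∂f/∂d_o · δd_o)² + (∂f/∂d_i · δd_i)²) = √(0.352 + 0.00295) = 0.595 cm
f = 8.52 cm, so δf/f = 0.595/8.52 = 0.0699.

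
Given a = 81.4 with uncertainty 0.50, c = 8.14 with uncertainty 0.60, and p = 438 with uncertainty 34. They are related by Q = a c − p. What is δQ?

Let w = a·c = 663. δw/w = √((1·δa/a)² + (1·δc/c)²) = √(3.77e-05 + 0.00543) = 0.0740, so δw = 49.0.
Q = w − p: δQ = √(δw² + δp²) = √(2400 + 1160) = 59.6

59.6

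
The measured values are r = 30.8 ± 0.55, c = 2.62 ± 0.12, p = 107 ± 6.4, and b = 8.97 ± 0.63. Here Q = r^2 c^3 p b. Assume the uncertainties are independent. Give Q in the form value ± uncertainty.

Q is a product of powers, so relative uncertainties combine in quadrature:
  (2·δr/r)² = (2×0.0179)² = 0.00128;  (3·δc/c)² = (3×0.0458)² = 0.0189;  (1·δp/p)² = (1×0.0598)² = 0.00358;  (1·δb/b)² = (1×0.0702)² = 0.00493
δQ/Q = √(0.0287) = 0.169
Q = 1.64e+07, so δQ = 0.169 × 1.64e+07 = 2.77e+06.

(1.64 ± 0.277) × 10^7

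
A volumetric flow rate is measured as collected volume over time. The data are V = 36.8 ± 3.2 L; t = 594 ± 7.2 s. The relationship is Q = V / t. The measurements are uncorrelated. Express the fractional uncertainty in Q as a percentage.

8.78%

Q is a product of powers, so relative uncertainties combine in quadrature:
  (1·δV/V)² = (1×0.0870)² = 0.00756;  (-1·δt/t)² = (-1×0.0121)² = 0.000147
δQ/Q = √(0.00771) = 0.0878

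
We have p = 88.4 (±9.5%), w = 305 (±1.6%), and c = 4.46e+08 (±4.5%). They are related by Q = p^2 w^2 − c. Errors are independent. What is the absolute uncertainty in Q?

Let h = p^2·w^2 = 7.27e+08. δh/h = √((2·δp/p)² + (2·δw/w)²) = √(0.0361 + 0.00102) = 0.193, so δh = 1.4e+08.
Q = h − c: δQ = √(δh² + δc²) = √(1.96e+16 + 4.03e+14) = 1.41e+08

1.41e+08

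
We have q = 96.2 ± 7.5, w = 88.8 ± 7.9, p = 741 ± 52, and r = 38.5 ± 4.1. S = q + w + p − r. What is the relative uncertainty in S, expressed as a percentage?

6.00%

S is a linear combination, so absolute uncertainties add in quadrature:
  (δq)² = 56.2;  (δw)² = 62.4;  (δp)² = 2700;  (δr)² = 16.8
δS = √(2840) = 53.3
S = 888, so δS/S = 53.3/888 = 0.0600.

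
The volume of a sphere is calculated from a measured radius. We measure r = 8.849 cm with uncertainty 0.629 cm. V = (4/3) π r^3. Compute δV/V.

0.213

Products/powers → add relative errors in quadrature, weighted by exponent:
  (3·δr/r)² = (3×0.0711)² = 0.0455
δV/V = √(0.0455) = 0.213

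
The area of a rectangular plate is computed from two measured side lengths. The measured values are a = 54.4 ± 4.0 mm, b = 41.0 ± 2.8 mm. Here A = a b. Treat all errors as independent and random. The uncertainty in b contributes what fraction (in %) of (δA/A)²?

(δA/A)² = (1·δa/a)² + (1·δb/b)²
  a term: (1×0.0735)² = 0.00541
  b term: (1×0.0683)² = 0.00466
Total = 0.0101. Share from b = 0.00466/0.0101 = 0.463.

46.3%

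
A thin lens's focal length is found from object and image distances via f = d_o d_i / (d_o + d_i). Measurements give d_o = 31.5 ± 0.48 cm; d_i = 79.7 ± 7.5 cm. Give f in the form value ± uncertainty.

∂f/∂d_o = (d_i/(d_o+d_i))² = 0.514;  ∂f/∂d_i = (d_o/(d_o+d_i))² = 0.0802
δf = √((∂f/∂d_o · δd_o)² + (∂f/∂d_i · δd_i)²) = √(0.0608 + 0.362) = 0.650 cm
f = 22.6 cm.

22.6 ± 0.650 cm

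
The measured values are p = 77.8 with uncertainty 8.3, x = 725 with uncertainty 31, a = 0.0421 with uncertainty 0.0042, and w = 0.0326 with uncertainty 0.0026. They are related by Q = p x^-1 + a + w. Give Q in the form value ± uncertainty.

Let h = p·x^-1 = 0.107. δh/h = √((1·δp/p)² + (-1·δx/x)²) = √(0.0114 + 0.00183) = 0.115, so δh = 0.0123.
Q = h + a + w: δQ = √(δh² + δa² + δw²) = √(0.000152 + 1.76e-05 + 6.76e-06) = 0.0133
Q = 0.182.

0.182 ± 0.0133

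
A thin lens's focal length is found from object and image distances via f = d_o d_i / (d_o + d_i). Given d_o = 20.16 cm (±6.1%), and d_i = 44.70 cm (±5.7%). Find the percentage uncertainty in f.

4.56%

∂f/∂d_o = (d_i/(d_o+d_i))² = 0.475;  ∂f/∂d_i = (d_o/(d_o+d_i))² = 0.0966
δf = √((∂f/∂d_o · δd_o)² + (∂f/∂d_i · δd_i)²) = √(0.341 + 0.0606) = 0.634 cm
f = 13.89 cm, so δf/f = 0.634/13.89 = 0.0456.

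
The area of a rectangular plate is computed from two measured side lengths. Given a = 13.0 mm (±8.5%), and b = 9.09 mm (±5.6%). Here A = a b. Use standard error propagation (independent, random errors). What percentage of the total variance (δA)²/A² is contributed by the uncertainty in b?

30.3%

(δA/A)² = (1·δa/a)² + (1·δb/b)²
  a term: (1×0.0850)² = 0.00722
  b term: (1×0.0560)² = 0.00314
Total = 0.0104. Share from b = 0.00314/0.0104 = 0.303.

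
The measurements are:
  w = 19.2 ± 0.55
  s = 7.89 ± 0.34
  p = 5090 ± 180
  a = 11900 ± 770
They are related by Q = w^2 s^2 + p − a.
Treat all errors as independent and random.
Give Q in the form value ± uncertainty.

16100 ± 2500

Let h = w^2·s^2 = 22900. δh/h = √((2·δw/w)² + (2·δs/s)²) = √(0.00328 + 0.00743) = 0.103, so δh = 2370.
Q = h + p − a: δQ = √(δh² + δp² + δa²) = √(5.64e+06 + 32400 + 5.93e+05) = 2500
Q = 16100.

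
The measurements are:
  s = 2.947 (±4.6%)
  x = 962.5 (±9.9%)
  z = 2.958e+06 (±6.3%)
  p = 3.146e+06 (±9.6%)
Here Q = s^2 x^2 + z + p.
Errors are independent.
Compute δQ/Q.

0.127

Let w = s^2·x^2 = 8.046e+06. δw/w = √((2·δs/s)² + (2·δx/x)²) = √(0.00846 + 0.0392) = 0.218, so δw = 1.76e+06.
Q = w + z + p: δQ = √(δw² + δz² + δp²) = √(3.09e+12 + 3.47e+10 + 9.12e+10) = 1.79e+06
Q = 1.415e+07, so δQ/Q = 1.79e+06/1.415e+07 = 0.127.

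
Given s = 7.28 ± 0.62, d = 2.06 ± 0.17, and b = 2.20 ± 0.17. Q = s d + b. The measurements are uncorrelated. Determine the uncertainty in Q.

Let p = s·d = 15.0. δp/p = √((1·δs/s)² + (1·δd/d)²) = √(0.00725 + 0.00681) = 0.119, so δp = 1.78.
Q = p + b: δQ = √(δp² + δb²) = √(3.16 + 0.0289) = 1.79

1.79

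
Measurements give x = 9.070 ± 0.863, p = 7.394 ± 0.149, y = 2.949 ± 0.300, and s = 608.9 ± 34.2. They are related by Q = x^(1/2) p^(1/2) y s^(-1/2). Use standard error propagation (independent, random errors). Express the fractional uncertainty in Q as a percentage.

Each factor contributes (exponent × relative error)² to (δQ/Q)²:
  (½·δx/x)² = (0.5×0.0951)² = 0.00226;  (½·δp/p)² = (0.5×0.0202)² = 0.000102;  (1·δy/y)² = (1×0.102)² = 0.0103;  (−½·δs/s)² = (-0.5×0.0562)² = 0.000789
δQ/Q = √(0.0135) = 0.116

11.6%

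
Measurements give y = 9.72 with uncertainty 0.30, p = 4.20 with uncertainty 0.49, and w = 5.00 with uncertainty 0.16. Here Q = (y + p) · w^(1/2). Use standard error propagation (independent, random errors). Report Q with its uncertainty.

Let u = y + p = 13.9. δu = √(δy² + δp²) = √(0.0900 + 0.240) = 0.575, so δu/u = 0.0413.
Q is then a monomial in u, w:
δQ/Q = √((δu/u)² + (½·δw/w)²) = √(0.00170 + 0.000256) = 0.0443
Q = 31.1, so δQ = 0.0443 × 31.1 = 1.38.

31.1 ± 1.38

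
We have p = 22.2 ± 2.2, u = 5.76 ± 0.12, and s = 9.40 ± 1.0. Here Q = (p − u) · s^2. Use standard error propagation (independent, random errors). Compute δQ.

365

Let w = p − u = 16.4. δw = √(δp² + δu²) = √(4.84 + 0.0144) = 2.20, so δw/w = 0.134.
Q is then a monomial in w, s:
δQ/Q = √((δw/w)² + (2·δs/s)²) = √(0.0180 + 0.0453) = 0.251
Q = 1450, so δQ = 0.251 × 1450 = 365.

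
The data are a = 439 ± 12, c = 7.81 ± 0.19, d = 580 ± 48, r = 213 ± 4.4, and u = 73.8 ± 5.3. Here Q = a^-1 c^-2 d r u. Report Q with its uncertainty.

340 ± 42.5

Products/powers → add relative errors in quadrature, weighted by exponent:
  (-1·δa/a)² = (-1×0.0273)² = 0.000747;  (-2·δc/c)² = (-2×0.0243)² = 0.00237;  (1·δd/d)² = (1×0.0828)² = 0.00685;  (1·δr/r)² = (1×0.0207)² = 0.000427;  (1·δu/u)² = (1×0.0718)² = 0.00516
δQ/Q = √(0.0155) = 0.125
Q = 340, so δQ = 0.125 × 340 = 42.5.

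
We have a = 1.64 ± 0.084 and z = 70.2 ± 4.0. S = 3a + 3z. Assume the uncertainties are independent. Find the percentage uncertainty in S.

Each term contributes (cᵢ δxᵢ)² to (δS)²:
  (3·δa)² = 0.0635;  (3·δz)² = 144
δS = √(144) = 12.0
S = 216, so δS/S = 12.0/216 = 0.0557.

5.57%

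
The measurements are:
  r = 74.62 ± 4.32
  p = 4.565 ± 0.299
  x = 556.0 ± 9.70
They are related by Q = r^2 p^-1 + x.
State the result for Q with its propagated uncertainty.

Let w = r^2·p^-1 = 1220. δw/w = √((2·δr/r)² + (-1·δp/p)²) = √(0.0134 + 0.00429) = 0.133, so δw = 162.
Q = w + x: δQ = √(δw² + δx²) = √(26300 + 94.1) = 163
Q = 1776.

1776 ± 163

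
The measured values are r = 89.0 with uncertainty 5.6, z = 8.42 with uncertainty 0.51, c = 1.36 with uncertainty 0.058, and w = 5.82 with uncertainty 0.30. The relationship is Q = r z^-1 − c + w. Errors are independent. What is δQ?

0.972

Let p = r·z^-1 = 10.6. δp/p = √((1·δr/r)² + (-1·δz/z)²) = √(0.00396 + 0.00367) = 0.0873, so δp = 0.923.
Q = p − c + w: δQ = √(δp² + δc² + δw²) = √(0.852 + 0.00336 + 0.0900) = 0.972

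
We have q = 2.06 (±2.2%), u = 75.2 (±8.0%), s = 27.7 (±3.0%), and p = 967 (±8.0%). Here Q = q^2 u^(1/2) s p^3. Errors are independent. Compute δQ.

For a monomial Q ∝ q^2, u^(1/2), s, p^3, fractional errors add in quadrature:
  (2·δq/q)² = (2×0.0220)² = 0.00194;  (½·δu/u)² = (0.5×0.0800)² = 0.00160;  (1·δs/s)² = (1×0.0300)² = 0.000900;  (3·δp/p)² = (3×0.0800)² = 0.0576
δQ/Q = √(0.0620) = 0.249
Q = 9.22e+11, so δQ = 0.249 × 9.22e+11 = 2.3e+11.

2.3e+11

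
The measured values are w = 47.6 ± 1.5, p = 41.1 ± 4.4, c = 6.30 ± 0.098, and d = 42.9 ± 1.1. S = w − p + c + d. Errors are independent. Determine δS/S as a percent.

Each term contributes (cᵢ δxᵢ)² to (δS)²:
  (δw)² = 2.25;  (δp)² = 19.4;  (δc)² = 0.00960;  (δd)² = 1.21
δS = √(22.8) = 4.78
S = 55.7, so δS/S = 4.78/55.7 = 0.0858.

8.58%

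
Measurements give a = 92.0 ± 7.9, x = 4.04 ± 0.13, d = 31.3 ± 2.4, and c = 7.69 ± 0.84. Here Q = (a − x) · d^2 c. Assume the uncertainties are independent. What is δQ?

1.38e+05

Let u = a − x = 88.0. δu = √(δa² + δx²) = √(62.4 + 0.0169) = 7.90, so δu/u = 0.0898.
Q is then a monomial in u, d, c:
δQ/Q = √((δu/u)² + (2·δd/d)² + (1·δc/c)²) = √(0.00807 + 0.0235 + 0.0119) = 0.209
Q = 6.63e+05, so δQ = 0.209 × 6.63e+05 = 1.38e+05.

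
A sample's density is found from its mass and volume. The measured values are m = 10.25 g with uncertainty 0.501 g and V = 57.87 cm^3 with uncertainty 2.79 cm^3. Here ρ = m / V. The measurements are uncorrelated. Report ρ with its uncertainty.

Since ρ is a product/quotient, work with relative uncertainties:
  (1·δm/m)² = (1×0.0489)² = 0.00239;  (-1·δV/V)² = (-1×0.0482)² = 0.00232
δρ/ρ = √(0.00471) = 0.0687
ρ = 0.1771 g/cm^3, so δρ = 0.0687 × 0.1771 = 0.0122 g/cm^3.

0.1771 ± 0.0122 g/cm^3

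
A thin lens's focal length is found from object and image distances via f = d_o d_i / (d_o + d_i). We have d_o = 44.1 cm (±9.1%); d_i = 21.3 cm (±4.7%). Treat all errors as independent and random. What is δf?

0.623 cm

∂f/∂d_o = (d_i/(d_o+d_i))² = 0.106;  ∂f/∂d_i = (d_o/(d_o+d_i))² = 0.455
δf = √((∂f/∂d_o · δd_o)² + (∂f/∂d_i · δd_i)²) = √(0.181 + 0.207) = 0.623 cm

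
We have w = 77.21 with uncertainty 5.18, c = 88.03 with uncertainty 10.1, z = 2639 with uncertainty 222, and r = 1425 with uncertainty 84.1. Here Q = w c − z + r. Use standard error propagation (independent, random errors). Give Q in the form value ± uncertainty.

5583 ± 934

Let p = w·c = 6797. δp/p = √((1·δw/w)² + (1·δc/c)²) = √(0.00450 + 0.0132) = 0.133, so δp = 903.
Q = p − z + r: δQ = √(δp² + δz² + δr²) = √(8.16e+05 + 49300 + 7070) = 934
Q = 5583.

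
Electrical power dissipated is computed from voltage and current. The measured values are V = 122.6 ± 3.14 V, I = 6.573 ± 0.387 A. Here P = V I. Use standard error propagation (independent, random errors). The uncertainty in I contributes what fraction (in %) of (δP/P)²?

(δP/P)² = (1·δV/V)² + (1·δI/I)²
  V term: (1×0.0256)² = 0.000656
  I term: (1×0.0589)² = 0.00347
Total = 0.00412. Share from I = 0.00347/0.00412 = 0.841.

84.1%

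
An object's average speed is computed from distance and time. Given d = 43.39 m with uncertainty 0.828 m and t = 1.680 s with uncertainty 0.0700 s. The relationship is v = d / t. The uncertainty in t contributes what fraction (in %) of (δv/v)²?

82.7%

(δv/v)² = (1·δd/d)² + (-1·δt/t)²
  d term: (1×0.0191)² = 0.000364
  t term: (-1×0.0417)² = 0.00174
Total = 0.00210. Share from t = 0.00174/0.00210 = 0.827.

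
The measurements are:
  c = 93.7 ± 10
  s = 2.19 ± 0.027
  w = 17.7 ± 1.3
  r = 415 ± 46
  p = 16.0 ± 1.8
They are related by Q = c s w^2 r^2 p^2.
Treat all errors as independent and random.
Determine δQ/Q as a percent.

36.5%

Relative error in a monomial: (δQ/Q)² = Σ (nᵢ · δxᵢ/xᵢ)².
  (1·δc/c)² = (1×0.107)² = 0.0114;  (1·δs/s)² = (1×0.0123)² = 0.000152;  (2·δw/w)² = (2×0.0734)² = 0.0216;  (2·δr/r)² = (2×0.111)² = 0.0491;  (2·δp/p)² = (2×0.113)² = 0.0506
δQ/Q = √(0.133) = 0.365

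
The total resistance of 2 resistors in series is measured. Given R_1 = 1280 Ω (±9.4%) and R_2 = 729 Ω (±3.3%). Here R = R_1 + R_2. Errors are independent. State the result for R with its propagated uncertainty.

For a sum/difference, combine absolute errors in quadrature:
  (δR_1)² = 14500;  (δR_2)² = 579
δR = √(15100) = 123 Ω
R = 2010 Ω.

2010 ± 123 Ω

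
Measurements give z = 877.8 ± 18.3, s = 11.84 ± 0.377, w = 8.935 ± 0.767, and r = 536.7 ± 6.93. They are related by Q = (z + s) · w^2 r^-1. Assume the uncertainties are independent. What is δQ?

Let u = z + s = 889.6. δu = √(δz² + δs²) = √(335 + 0.142) = 18.3, so δu/u = 0.0206.
Q is then a monomial in u, w, r:
δQ/Q = √((δu/u)² + (2·δw/w)² + (-1·δr/r)²) = √(0.000423 + 0.0295 + 0.000167) = 0.173
Q = 132.3, so δQ = 0.173 × 132.3 = 22.9.

22.9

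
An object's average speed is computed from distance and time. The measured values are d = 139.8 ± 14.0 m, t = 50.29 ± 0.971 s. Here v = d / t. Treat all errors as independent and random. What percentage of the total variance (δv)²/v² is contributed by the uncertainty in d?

(δv/v)² = (1·δd/d)² + (-1·δt/t)²
  d term: (1×0.100)² = 0.0100
  t term: (-1×0.0193)² = 0.000373
Total = 0.0104. Share from d = 0.0100/0.0104 = 0.964.

96.4%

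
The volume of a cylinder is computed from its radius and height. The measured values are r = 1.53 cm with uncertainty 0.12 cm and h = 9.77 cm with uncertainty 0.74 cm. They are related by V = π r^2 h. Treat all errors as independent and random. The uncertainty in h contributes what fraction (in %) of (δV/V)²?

(δV/V)² = (2·δr/r)² + (1·δh/h)²
  r term: (2×0.0784)² = 0.0246
  h term: (1×0.0757)² = 0.00574
Total = 0.0303. Share from h = 0.00574/0.0303 = 0.189.

18.9%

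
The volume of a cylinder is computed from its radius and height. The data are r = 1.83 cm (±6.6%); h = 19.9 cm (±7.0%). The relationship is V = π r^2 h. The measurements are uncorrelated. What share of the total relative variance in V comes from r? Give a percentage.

(δV/V)² = (2·δr/r)² + (1·δh/h)²
  r term: (2×0.0660)² = 0.0174
  h term: (1×0.0700)² = 0.00490
Total = 0.0223. Share from r = 0.0174/0.0223 = 0.781.

78.1%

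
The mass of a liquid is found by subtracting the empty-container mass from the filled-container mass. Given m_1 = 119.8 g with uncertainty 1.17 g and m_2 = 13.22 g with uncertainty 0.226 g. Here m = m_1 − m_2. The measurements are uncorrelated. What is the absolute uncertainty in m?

For a sum/difference, combine absolute errors in quadrature:
  (δm_1)² = 1.37;  (δm_2)² = 0.0511
δm = √(1.42) = 1.19 g

1.19 g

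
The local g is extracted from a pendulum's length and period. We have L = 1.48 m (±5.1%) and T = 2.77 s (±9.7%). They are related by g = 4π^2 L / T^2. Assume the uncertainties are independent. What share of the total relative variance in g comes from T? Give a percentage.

(δg/g)² = (1·δL/L)² + (-2·δT/T)²
  L term: (1×0.0510)² = 0.00260
  T term: (-2×0.0970)² = 0.0376
Total = 0.0402. Share from T = 0.0376/0.0402 = 0.935.

93.5%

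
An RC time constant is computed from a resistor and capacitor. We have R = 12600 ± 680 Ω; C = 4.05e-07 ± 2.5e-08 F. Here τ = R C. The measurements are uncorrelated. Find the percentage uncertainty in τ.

8.20%

Since τ is a product/quotient, work with relative uncertainties:
  (1·δR/R)² = (1×0.0540)² = 0.00291;  (1·δC/C)² = (1×0.0617)² = 0.00381
δτ/τ = √(0.00672) = 0.0820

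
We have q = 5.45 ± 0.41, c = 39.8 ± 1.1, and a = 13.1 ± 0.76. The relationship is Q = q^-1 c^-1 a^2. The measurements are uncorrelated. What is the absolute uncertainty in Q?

Each factor contributes (exponent × relative error)² to (δQ/Q)²:
  (-1·δq/q)² = (-1×0.0752)² = 0.00566;  (-1·δc/c)² = (-1×0.0276)² = 0.000764;  (2·δa/a)² = (2×0.0580)² = 0.0135
δQ/Q = √(0.0199) = 0.141
Q = 0.791, so δQ = 0.141 × 0.791 = 0.112.

0.112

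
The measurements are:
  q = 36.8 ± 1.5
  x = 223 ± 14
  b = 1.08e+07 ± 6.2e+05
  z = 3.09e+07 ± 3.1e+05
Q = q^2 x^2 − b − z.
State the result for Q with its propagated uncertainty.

Let p = q^2·x^2 = 6.73e+07. δp/p = √((2·δq/q)² + (2·δx/x)²) = √(0.00665 + 0.0158) = 0.150, so δp = 1.01e+07.
Q = p − b − z: δQ = √(δp² + δb² + δz²) = √(1.02e+14 + 3.84e+11 + 9.61e+10) = 1.01e+07
Q = 2.56e+07.

(2.56 ± 1.01) × 10^7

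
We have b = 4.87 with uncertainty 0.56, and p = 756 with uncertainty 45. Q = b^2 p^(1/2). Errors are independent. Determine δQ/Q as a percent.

23.2%

Since Q is a product/quotient, work with relative uncertainties:
  (2·δb/b)² = (2×0.115)² = 0.0529;  (½·δp/p)² = (0.5×0.0595)² = 0.000886
δQ/Q = √(0.0538) = 0.232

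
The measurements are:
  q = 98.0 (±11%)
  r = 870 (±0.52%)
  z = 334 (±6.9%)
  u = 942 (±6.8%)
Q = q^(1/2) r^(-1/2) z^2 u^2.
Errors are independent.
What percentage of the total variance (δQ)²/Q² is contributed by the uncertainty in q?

7.46%

(δQ/Q)² = (½·δq/q)² + (−½·δr/r)² + (2·δz/z)² + (2·δu/u)²
  q term: (0.5×0.110)² = 0.00302
  r term: (-0.5×0.00520)² = 6.76e-06
  z term: (2×0.0690)² = 0.0190
  u term: (2×0.0680)² = 0.0185
Total = 0.0406. Share from q = 0.00302/0.0406 = 0.0746.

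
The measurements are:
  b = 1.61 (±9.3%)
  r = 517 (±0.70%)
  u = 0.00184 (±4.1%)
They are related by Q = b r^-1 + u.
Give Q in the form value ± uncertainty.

Let p = b·r^-1 = 0.00311. δp/p = √((1·δb/b)² + (-1·δr/r)²) = √(0.00865 + 4.9e-05) = 0.0933, so δp = 0.000290.
Q = p + u: δQ = √(δp² + δu²) = √(8.44e-08 + 5.69e-09) = 0.000300
Q = 0.00495.

0.00495 ± 0.000300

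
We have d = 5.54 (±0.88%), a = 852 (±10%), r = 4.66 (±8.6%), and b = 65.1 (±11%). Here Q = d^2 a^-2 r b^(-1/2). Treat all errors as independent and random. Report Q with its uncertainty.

Since Q is a product/quotient, work with relative uncertainties:
  (2·δd/d)² = (2×0.00880)² = 0.000310;  (-2·δa/a)² = (-2×0.100)² = 0.0400;  (1·δr/r)² = (1×0.0860)² = 0.00740;  (−½·δb/b)² = (-0.5×0.110)² = 0.00302
δQ/Q = √(0.0507) = 0.225
Q = 2.44e-05, so δQ = 0.225 × 2.44e-05 = 5.5e-06.

(2.44 ± 0.550) × 10^-5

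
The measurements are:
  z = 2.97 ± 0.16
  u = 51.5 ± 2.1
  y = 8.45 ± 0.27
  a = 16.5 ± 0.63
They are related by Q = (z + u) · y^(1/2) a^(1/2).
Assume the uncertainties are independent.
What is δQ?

Let w = z + u = 54.5. δw = √(δz² + δu²) = √(0.0256 + 4.41) = 2.11, so δw/w = 0.0387.
Q is then a monomial in w, y, a:
δQ/Q = √((δw/w)² + (½·δy/y)² + (½·δa/a)²) = √(0.00149 + 0.000255 + 0.000364) = 0.0460
Q = 643, so δQ = 0.0460 × 643 = 29.6.

29.6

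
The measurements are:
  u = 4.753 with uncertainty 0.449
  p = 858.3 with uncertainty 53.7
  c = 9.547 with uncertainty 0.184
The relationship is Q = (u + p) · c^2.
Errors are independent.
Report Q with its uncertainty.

78660 ± 5760

Let w = u + p = 863.1. δw = √(δu² + δp²) = √(0.202 + 2880) = 53.7, so δw/w = 0.0622.
Q is then a monomial in w, c:
δQ/Q = √((δw/w)² + (2·δc/c)²) = √(0.00387 + 0.00149) = 0.0732
Q = 78660, so δQ = 0.0732 × 78660 = 5760.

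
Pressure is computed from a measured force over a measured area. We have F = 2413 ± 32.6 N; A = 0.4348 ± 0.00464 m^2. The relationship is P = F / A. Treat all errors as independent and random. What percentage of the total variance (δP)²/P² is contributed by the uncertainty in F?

(δP/P)² = (1·δF/F)² + (-1·δA/A)²
  F term: (1×0.0135)² = 0.000183
  A term: (-1×0.0107)² = 0.000114
Total = 0.000296. Share from F = 0.000183/0.000296 = 0.616.

61.6%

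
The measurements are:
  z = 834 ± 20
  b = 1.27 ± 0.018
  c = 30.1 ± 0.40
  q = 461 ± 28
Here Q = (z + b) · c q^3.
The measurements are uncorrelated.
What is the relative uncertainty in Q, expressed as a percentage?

18.4%

Let u = z + b = 835. δu = √(δz² + δb²) = √(400 + 0.000324) = 20.0, so δu/u = 0.0239.
Q is then a monomial in u, c, q:
δQ/Q = √((δu/u)² + (1·δc/c)² + (3·δq/q)²) = √(0.000573 + 0.000177 + 0.0332) = 0.184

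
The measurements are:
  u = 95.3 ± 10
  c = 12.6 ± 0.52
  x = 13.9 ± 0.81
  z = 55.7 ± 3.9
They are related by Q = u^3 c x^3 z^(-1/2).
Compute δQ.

Products/powers → add relative errors in quadrature, weighted by exponent:
  (3·δu/u)² = (3×0.105)² = 0.0991;  (1·δc/c)² = (1×0.0413)² = 0.00170;  (3·δx/x)² = (3×0.0583)² = 0.0306;  (−½·δz/z)² = (-0.5×0.0700)² = 0.00123
δQ/Q = √(0.133) = 0.364
Q = 3.92e+09, so δQ = 0.364 × 3.92e+09 = 1.43e+09.

1.43e+09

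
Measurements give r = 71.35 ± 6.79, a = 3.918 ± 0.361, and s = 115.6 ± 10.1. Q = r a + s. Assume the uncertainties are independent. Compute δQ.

38.4

Let p = r·a = 279.5. δp/p = √((1·δr/r)² + (1·δa/a)²) = √(0.00906 + 0.00849) = 0.132, so δp = 37.0.
Q = p + s: δQ = √(δp² + δs²) = √(1370 + 102) = 38.4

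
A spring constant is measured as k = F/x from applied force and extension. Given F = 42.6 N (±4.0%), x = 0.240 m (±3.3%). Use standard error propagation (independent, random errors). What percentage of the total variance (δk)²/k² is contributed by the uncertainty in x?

(δk/k)² = (1·δF/F)² + (-1·δx/x)²
  F term: (1×0.0400)² = 0.00160
  x term: (-1×0.0330)² = 0.00109
Total = 0.00269. Share from x = 0.00109/0.00269 = 0.405.

40.5%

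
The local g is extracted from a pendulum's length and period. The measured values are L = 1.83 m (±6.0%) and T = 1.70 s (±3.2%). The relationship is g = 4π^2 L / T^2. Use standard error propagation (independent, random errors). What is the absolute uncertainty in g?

2.19 m/s^2

Relative error in a monomial: (δg/g)² = Σ (nᵢ · δxᵢ/xᵢ)².
  (1·δL/L)² = (1×0.0600)² = 0.00360;  (-2·δT/T)² = (-2×0.0320)² = 0.00410
δg/g = √(0.00770) = 0.0877
g = 25.0 m/s^2, so δg = 0.0877 × 25.0 = 2.19 m/s^2.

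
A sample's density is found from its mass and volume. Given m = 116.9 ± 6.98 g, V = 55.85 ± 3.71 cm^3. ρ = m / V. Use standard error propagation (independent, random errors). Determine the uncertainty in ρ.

0.187 g/cm^3

Relative error in a monomial: (δρ/ρ)² = Σ (nᵢ · δxᵢ/xᵢ)².
  (1·δm/m)² = (1×0.0597)² = 0.00357;  (-1·δV/V)² = (-1×0.0664)² = 0.00441
δρ/ρ = √(0.00798) = 0.0893
ρ = 2.093 g/cm^3, so δρ = 0.0893 × 2.093 = 0.187 g/cm^3.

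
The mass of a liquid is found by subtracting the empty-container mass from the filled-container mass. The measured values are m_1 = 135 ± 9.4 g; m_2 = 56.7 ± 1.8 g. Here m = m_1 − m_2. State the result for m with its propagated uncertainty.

78.3 ± 9.57 g

For a sum/difference, combine absolute errors in quadrature:
  (δm_1)² = 88.4;  (δm_2)² = 3.24
δm = √(91.6) = 9.57 g
m = 78.3 g.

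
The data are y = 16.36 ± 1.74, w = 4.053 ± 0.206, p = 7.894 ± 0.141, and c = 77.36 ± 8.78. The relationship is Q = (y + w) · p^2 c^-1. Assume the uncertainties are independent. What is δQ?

2.41

Let u = y + w = 20.41. δu = √(δy² + δw²) = √(3.03 + 0.0424) = 1.75, so δu/u = 0.0858.
Q is then a monomial in u, p, c:
δQ/Q = √((δu/u)² + (2·δp/p)² + (-1·δc/c)²) = √(0.00737 + 0.00128 + 0.0129) = 0.147
Q = 16.44, so δQ = 0.147 × 16.44 = 2.41.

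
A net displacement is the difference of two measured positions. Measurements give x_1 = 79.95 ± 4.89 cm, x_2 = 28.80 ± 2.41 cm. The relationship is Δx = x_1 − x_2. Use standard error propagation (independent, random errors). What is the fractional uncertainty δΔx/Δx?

0.107

Absolute uncertainties add in quadrature for a linear combination:
  (δx_1)² = 23.9;  (δx_2)² = 5.81
δΔx = √(29.7) = 5.45 cm
Δx = 51.15 cm, so δΔx/Δx = 5.45/51.15 = 0.107.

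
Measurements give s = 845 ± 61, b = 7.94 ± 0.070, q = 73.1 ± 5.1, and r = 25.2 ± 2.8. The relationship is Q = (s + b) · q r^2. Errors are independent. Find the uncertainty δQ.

Let u = s + b = 853. δu = √(δs² + δb²) = √(3720 + 0.00490) = 61.0, so δu/u = 0.0715.
Q is then a monomial in u, q, r:
δQ/Q = √((δu/u)² + (1·δq/q)² + (2·δr/r)²) = √(0.00511 + 0.00487 + 0.0494) = 0.244
Q = 3.96e+07, so δQ = 0.244 × 3.96e+07 = 9.65e+06.

9.65e+06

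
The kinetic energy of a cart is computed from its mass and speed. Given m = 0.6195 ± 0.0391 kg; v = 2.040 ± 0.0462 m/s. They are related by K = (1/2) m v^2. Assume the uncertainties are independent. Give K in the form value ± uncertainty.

Since K is a product/quotient, work with relative uncertainties:
  (1·δm/m)² = (1×0.0631)² = 0.00398;  (2·δv/v)² = (2×0.0226)² = 0.00205
δK/K = √(0.00604) = 0.0777
K = 1.289 J, so δK = 0.0777 × 1.289 = 0.100 J.

1.289 ± 0.100 J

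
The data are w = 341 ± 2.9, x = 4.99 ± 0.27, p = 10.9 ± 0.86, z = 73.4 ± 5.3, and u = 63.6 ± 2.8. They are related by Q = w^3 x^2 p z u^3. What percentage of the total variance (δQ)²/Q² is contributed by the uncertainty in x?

28.4%

(δQ/Q)² = (3·δw/w)² + (2·δx/x)² + (1·δp/p)² + (1·δz/z)² + (3·δu/u)²
  w term: (3×0.00850)² = 0.000651
  x term: (2×0.0541)² = 0.0117
  p term: (1×0.0789)² = 0.00623
  z term: (1×0.0722)² = 0.00521
  u term: (3×0.0440)² = 0.0174
Total = 0.0412. Share from x = 0.0117/0.0412 = 0.284.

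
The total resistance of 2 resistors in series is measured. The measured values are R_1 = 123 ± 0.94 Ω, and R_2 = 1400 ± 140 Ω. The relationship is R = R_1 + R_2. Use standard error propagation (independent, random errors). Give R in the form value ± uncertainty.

R is a linear combination, so absolute uncertainties add in quadrature:
  (δR_1)² = 0.884;  (δR_2)² = 19600
δR = √(19600) = 140 Ω
R = 1520 Ω.

1520 ± 140 Ω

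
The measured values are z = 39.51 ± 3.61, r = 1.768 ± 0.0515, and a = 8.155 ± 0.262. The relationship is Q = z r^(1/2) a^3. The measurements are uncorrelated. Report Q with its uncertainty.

28490 ± 3810

For a monomial Q ∝ z, r^(1/2), a^3, fractional errors add in quadrature:
  (1·δz/z)² = (1×0.0914)² = 0.00835;  (½·δr/r)² = (0.5×0.0291)² = 0.000212;  (3·δa/a)² = (3×0.0321)² = 0.00929
δQ/Q = √(0.0179) = 0.134
Q = 28490, so δQ = 0.134 × 28490 = 3810.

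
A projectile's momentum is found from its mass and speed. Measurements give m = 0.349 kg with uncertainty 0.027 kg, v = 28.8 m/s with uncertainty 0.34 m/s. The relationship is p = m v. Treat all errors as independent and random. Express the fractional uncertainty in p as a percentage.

Since p is a product/quotient, work with relative uncertainties:
  (1·δm/m)² = (1×0.0774)² = 0.00599;  (1·δv/v)² = (1×0.0118)² = 0.000139
δp/p = √(0.00612) = 0.0783

7.83%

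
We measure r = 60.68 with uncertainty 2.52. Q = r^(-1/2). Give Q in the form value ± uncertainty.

0.1284 ± 0.00267

Q ∝ r^(-1/2), so δQ/Q = |−½| · δr/r = 0.5 × 0.0415 = 0.0208.
Q = 0.1284, so δQ = 0.0208 × 0.1284 = 0.00267.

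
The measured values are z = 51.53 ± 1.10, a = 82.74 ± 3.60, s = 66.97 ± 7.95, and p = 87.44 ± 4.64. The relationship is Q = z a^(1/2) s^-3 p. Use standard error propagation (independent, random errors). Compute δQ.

0.0493

Products/powers → add relative errors in quadrature, weighted by exponent:
  (1·δz/z)² = (1×0.0213)² = 0.000456;  (½·δa/a)² = (0.5×0.0435)² = 0.000473;  (-3·δs/s)² = (-3×0.119)² = 0.127;  (1·δp/p)² = (1×0.0531)² = 0.00282
δQ/Q = √(0.131) = 0.361
Q = 0.1365, so δQ = 0.361 × 0.1365 = 0.0493.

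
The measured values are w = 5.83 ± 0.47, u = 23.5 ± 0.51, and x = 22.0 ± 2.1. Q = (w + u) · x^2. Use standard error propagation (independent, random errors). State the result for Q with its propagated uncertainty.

14200 ± 2730

Let h = w + u = 29.3. δh = √(δw² + δu²) = √(0.221 + 0.260) = 0.694, so δh/h = 0.0236.
Q is then a monomial in h, x:
δQ/Q = √((δh/h)² + (2·δx/x)²) = √(0.000559 + 0.0364) = 0.192
Q = 14200, so δQ = 0.192 × 14200 = 2730.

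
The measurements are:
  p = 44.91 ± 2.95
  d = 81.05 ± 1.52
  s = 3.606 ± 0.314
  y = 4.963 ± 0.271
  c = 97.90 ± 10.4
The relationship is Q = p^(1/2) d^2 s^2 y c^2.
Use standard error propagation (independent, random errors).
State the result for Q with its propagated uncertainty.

Each factor contributes (exponent × relative error)² to (δQ/Q)²:
  (½·δp/p)² = (0.5×0.0657)² = 0.00108;  (2·δd/d)² = (2×0.0188)² = 0.00141;  (2·δs/s)² = (2×0.0871)² = 0.0303;  (1·δy/y)² = (1×0.0546)² = 0.00298;  (2·δc/c)² = (2×0.106)² = 0.0451
δQ/Q = √(0.0809) = 0.284
Q = 2.723e+10, so δQ = 0.284 × 2.723e+10 = 7.75e+09.

(2.723 ± 0.775) × 10^10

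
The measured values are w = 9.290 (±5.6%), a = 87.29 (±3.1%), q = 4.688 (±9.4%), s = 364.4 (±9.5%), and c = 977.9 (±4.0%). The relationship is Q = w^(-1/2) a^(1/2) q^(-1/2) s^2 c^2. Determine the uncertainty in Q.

3.84e+10

Q is a product of powers, so relative uncertainties combine in quadrature:
  (−½·δw/w)² = (-0.5×0.0560)² = 0.000784;  (½·δa/a)² = (0.5×0.0310)² = 0.000240;  (−½·δq/q)² = (-0.5×0.0940)² = 0.00221;  (2·δs/s)² = (2×0.0950)² = 0.0361;  (2·δc/c)² = (2×0.0400)² = 0.00640
δQ/Q = √(0.0457) = 0.214
Q = 1.798e+11, so δQ = 0.214 × 1.798e+11 = 3.84e+10.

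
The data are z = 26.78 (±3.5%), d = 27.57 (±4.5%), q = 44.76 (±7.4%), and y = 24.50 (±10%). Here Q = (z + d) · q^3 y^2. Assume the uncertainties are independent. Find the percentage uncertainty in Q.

Let u = z + d = 54.35. δu = √(δz² + δd²) = √(0.879 + 1.54) = 1.55, so δu/u = 0.0286.
Q is then a monomial in u, q, y:
δQ/Q = √((δu/u)² + (3·δq/q)² + (2·δy/y)²) = √(0.000818 + 0.0493 + 0.0400) = 0.300

30.0%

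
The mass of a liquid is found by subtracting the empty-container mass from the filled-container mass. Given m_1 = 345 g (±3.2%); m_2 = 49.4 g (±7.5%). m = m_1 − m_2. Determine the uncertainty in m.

Sums and differences: (δm)² = Σ (cᵢ δxᵢ)².
  (δm_1)² = 122;  (δm_2)² = 13.7
δm = √(136) = 11.6 g

11.6 g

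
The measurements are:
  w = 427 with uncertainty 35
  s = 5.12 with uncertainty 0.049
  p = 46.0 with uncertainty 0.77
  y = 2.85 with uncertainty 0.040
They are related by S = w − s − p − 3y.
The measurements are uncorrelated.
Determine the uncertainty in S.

35.0

Absolute uncertainties add in quadrature for a linear combination:
  (δw)² = 1220;  (δs)² = 0.00240;  (δp)² = 0.593;  (3·δy)² = 0.0144
δS = √(1230) = 35.0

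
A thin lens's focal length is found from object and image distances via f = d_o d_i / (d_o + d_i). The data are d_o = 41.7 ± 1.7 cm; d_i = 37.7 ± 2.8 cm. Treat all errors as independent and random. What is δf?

∂f/∂d_o = (d_i/(d_o+d_i))² = 0.225;  ∂f/∂d_i = (d_o/(d_o+d_i))² = 0.276
δf = √((∂f/∂d_o · δd_o)² + (∂f/∂d_i · δd_i)²) = √(0.147 + 0.596) = 0.862 cm

0.862 cm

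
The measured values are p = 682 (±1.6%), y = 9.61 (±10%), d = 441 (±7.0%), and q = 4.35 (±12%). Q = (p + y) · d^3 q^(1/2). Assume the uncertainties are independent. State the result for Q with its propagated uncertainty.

Let u = p + y = 692. δu = √(δp² + δy²) = √(119 + 0.924) = 11.0, so δu/u = 0.0158.
Q is then a monomial in u, d, q:
δQ/Q = √((δu/u)² + (3·δd/d)² + (½·δq/q)²) = √(0.000251 + 0.0441 + 0.00360) = 0.219
Q = 1.24e+11, so δQ = 0.219 × 1.24e+11 = 2.71e+10.

(1.24 ± 0.271) × 10^11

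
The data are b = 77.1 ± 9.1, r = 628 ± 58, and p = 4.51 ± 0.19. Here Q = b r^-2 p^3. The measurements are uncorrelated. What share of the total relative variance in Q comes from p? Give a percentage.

(δQ/Q)² = (1·δb/b)² + (-2·δr/r)² + (3·δp/p)²
  b term: (1×0.118)² = 0.0139
  r term: (-2×0.0924)² = 0.0341
  p term: (3×0.0421)² = 0.0160
Total = 0.0640. Share from p = 0.0160/0.0640 = 0.249.

24.9%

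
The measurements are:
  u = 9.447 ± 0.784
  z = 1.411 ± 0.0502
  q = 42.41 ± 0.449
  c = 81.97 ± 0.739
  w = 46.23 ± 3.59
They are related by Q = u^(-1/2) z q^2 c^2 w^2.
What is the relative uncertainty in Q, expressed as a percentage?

16.7%

Since Q is a product/quotient, work with relative uncertainties:
  (−½·δu/u)² = (-0.5×0.0830)² = 0.00172;  (1·δz/z)² = (1×0.0356)² = 0.00127;  (2·δq/q)² = (2×0.0106)² = 0.000448;  (2·δc/c)² = (2×0.00902)² = 0.000325;  (2·δw/w)² = (2×0.0777)² = 0.0241
δQ/Q = √(0.0279) = 0.167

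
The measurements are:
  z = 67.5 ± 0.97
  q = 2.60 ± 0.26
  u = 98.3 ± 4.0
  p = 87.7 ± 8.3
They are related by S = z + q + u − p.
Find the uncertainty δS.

9.27

Each term contributes (cᵢ δxᵢ)² to (δS)²:
  (δz)² = 0.941;  (δq)² = 0.0676;  (δu)² = 16.0;  (δp)² = 68.9
δS = √(85.9) = 9.27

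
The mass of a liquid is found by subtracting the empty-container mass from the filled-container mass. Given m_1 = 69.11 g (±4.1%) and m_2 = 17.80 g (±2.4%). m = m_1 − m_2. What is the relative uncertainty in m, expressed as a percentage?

5.58%

Each term contributes (cᵢ δxᵢ)² to (δm)²:
  (δm_1)² = 8.03;  (δm_2)² = 0.182
δm = √(8.21) = 2.87 g
m = 51.31 g, so δm/m = 2.87/51.31 = 0.0558.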